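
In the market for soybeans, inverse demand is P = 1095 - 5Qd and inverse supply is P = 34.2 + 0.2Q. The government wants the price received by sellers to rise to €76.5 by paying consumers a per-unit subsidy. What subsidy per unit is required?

Required subsidy s = €39 per unit

At a seller price of 76.5, quantity supplied is -171 + 5·76.5 = 211.5.
Buyers absorb 211.5 only when they pay Pb = 1095 − 5·211.5 = 37.5.
s = Ps − Pb = 76.5 − 37.5 = 39.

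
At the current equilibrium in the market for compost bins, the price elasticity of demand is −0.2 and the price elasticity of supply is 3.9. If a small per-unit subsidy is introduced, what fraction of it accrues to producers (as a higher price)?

For a small subsidy around the equilibrium, the benefit split depends on the relative slopes, which at a point are proportional to the elasticities.
Buyer share = εs/(εs + |εd|) = 3.9/(3.9 + 0.2) = 39/41; seller share = |εd|/(εs + |εd|) = 2/41.
So producers capture 2/41 of the subsidy.

Producer share = 2/41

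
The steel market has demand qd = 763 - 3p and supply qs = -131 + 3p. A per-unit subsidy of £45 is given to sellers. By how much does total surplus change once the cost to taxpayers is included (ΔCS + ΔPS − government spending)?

Net change in total surplus = -£1518.75

Pre-subsidy: 763 - 3p = -131 + 3p gives p* = 149, q* = 316.
With the subsidy, sellers receive ps = pb + 45 for each unit, where pb is the price buyers pay.
Supply in terms of pb becomes qs = -131 + 3(pb + 45) = 4 + 3pb. Setting this equal to demand: 763 - 3pb = 4 + 3pb, so pb = 126.5.
Sellers receive ps = 126.5 + 45 = 171.5; q' = 763 − 3·126.5 = 383.5.
ΔCS = ½(316 + 383.5)(149 − 126.5) = 7869.375; ΔPS = ½(316 + 383.5)(171.5 − 149) = 7869.375.
Government spending = 45 × 383.5 = 17257.5.
Net change = 7869.375 + 7869.375 − 17257.5 = -1518.75. The loss equals the DWL triangle ½·45·67.5.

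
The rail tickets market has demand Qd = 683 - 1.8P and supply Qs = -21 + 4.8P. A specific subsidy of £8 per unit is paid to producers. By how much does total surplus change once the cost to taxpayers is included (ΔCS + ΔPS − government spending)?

Net change in total surplus = -2304/55

Pre-subsidy: 683 - 1.8P = -21 + 4.8P gives P* = 320/3, Q* = 491.
With the subsidy, sellers receive Ps = Pb + 8 for each unit, where Pb is the price buyers pay.
Supply in terms of Pb becomes Qs = -21 + 4.8(Pb + 8) = 17.4 + 4.8Pb. Setting this equal to demand: 683 - 1.8Pb = 17.4 + 4.8Pb, so Pb = 3328/33.
Sellers receive Ps = 3328/33 + 8 = 3592/33; Q' = 683 − 1.8·(3328/33) = 27581/55.
ΔCS = ½(491 + 27581/55)(320/3 − 3328/33) = 1746752/605; ΔPS = ½(491 + 27581/55)(3592/33 − 320/3) = 655032/605.
Government spending = 8 × 27581/55 = 220648/55.
Net change = 1746752/605 + 655032/605 − 220648/55 = -2304/55. The loss equals the DWL triangle ½·8·576/55.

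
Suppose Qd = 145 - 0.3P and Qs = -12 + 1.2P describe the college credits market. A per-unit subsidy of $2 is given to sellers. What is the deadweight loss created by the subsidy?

Pre-subsidy: 145 - 0.3P = -12 + 1.2P gives P* = 314/3, Q* = 113.6.
With the subsidy, sellers receive Ps = Pb + 2 for each unit, where Pb is the price buyers pay.
Supply in terms of Pb becomes Qs = -12 + 1.2(Pb + 2) = -9.6 + 1.2Pb. Setting this equal to demand: 145 - 0.3Pb = -9.6 + 1.2Pb, so Pb = 1546/15.
Sellers receive Ps = 1546/15 + 2 = 1576/15; Q' = 145 − 0.3·(1546/15) = 114.08.
The subsidy expands output by 114.08 − 113.6 = 0.48 past the efficient level; on those units the gap between marginal cost and willingness to pay runs from 0 up to 2.
DWL = ½ × 2 × 0.48 = 0.48.

Deadweight loss = $0.48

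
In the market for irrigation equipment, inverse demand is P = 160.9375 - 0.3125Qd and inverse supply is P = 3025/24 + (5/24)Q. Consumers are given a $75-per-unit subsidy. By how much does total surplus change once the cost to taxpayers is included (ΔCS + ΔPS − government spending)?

Net change in total surplus = -$5400

Pre-subsidy: 160.9375 - 0.3125Q = 3025/24 + (5/24)Q gives Q* = 67 and P* = 140.
With the rebate, buyers effectively pay Pb = Ps − 75, where Ps is the price sellers receive.
On the curves, Pb = 160.9375 - 0.3125Q and Ps = 3025/24 + (5/24)Q; the wedge Ps − Pb = 75 gives 3025/24 + (5/24)Q − (160.9375 - 0.3125Q) = 75, so Q' = 211.
Then Pb = 160.9375 − 0.3125·211 = 95 and Ps = 3025/24 + (5/24)·211 = 170.
ΔCS = ½(67 + 211)(140 − 95) = 6255; ΔPS = ½(67 + 211)(170 − 140) = 4170.
Government spending = 75 × 211 = 15825.
Net change = 6255 + 4170 − 15825 = -5400. The loss equals the DWL triangle ½·75·144.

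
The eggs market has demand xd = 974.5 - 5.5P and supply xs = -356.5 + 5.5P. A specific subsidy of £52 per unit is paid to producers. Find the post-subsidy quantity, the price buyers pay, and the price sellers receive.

x' = 452; buyers pay £95; sellers receive £147

Pre-subsidy: 974.5 - 5.5P = -356.5 + 5.5P gives P* = 121, x* = 309.
With the subsidy, sellers receive Ps = Pb + 52 for each unit, where Pb is the price buyers pay.
Supply in terms of Pb becomes xs = -356.5 + 5.5(Pb + 52) = -70.5 + 5.5Pb. Setting this equal to demand: 974.5 - 5.5Pb = -70.5 + 5.5Pb, so Pb = 95.
Sellers receive Ps = 95 + 52 = 147; x' = 974.5 − 5.5·95 = 452.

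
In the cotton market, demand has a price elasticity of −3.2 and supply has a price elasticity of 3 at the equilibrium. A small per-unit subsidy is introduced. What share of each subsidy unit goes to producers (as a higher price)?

For a small subsidy around the equilibrium, the benefit split depends on the relative slopes, which at a point are proportional to the elasticities.
Buyer share = εs/(εs + |εd|) = 3/(3 + 3.2) = 15/31; seller share = |εd|/(εs + |εd|) = 16/31.
So producers capture 16/31 of the subsidy.

Producer share = 16/31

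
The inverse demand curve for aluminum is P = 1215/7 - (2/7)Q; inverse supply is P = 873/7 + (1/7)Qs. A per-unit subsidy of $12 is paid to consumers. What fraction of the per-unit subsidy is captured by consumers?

Consumer share = 2/3

Pre-subsidy: 1215/7 - (2/7)Q = 873/7 + (1/7)Q gives Q* = 114 and P* = 141.
With the rebate, buyers effectively pay Pb = Ps − 12, where Ps is the price sellers receive.
On the curves, Pb = 1215/7 - (2/7)Q and Ps = 873/7 + (1/7)Q; the wedge Ps − Pb = 12 gives 873/7 + (1/7)Q − (1215/7 - (2/7)Q) = 12, so Q' = 142.
Then Pb = 1215/7 − (2/7)·142 = 133 and Ps = 873/7 + (1/7)·142 = 145.
Buyers' price falls by P* − Pb = 141 − 133 = 8; sellers' price rises by Ps − P* = 145 − 141 = 4.
So consumers capture 8/12 = 2/3 of each unit of subsidy.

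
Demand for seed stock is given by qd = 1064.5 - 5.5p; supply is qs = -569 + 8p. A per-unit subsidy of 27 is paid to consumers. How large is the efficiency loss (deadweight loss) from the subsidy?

Deadweight loss = 1188

Pre-subsidy: 1064.5 - 5.5p = -569 + 8p gives p* = 121, q* = 399.
With the rebate, buyers effectively pay pb = ps − 27, where ps is the price sellers receive.
Demand in terms of ps becomes qd = 1064.5 − 5.5(ps − 27) = 1213 - 5.5ps. Setting this equal to supply: 1213 - 5.5ps = -569 + 8ps, so ps = 132.
Buyers pay pb = 132 − 27 = 105; q' = -569 + 8·132 = 487.
The subsidy expands output by 487 − 399 = 88 past the efficient level; on those units the gap between marginal cost and willingness to pay runs from 0 up to 27.
DWL = ½ × 27 × 88 = 1188.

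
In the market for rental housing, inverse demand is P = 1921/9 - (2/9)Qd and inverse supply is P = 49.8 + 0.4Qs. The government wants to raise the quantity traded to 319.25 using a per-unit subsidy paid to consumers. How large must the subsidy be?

Required subsidy s = 35 per unit

At Q = 319.25, from the demand curve buyers pay Pb = 1921/9 − (2/9)·319.25 = 142.5; from the supply curve sellers need Ps = 49.8 + 0.4·319.25 = 177.5.
The subsidy must fill the gap: s = Ps − Pb = 177.5 − 142.5 = 35.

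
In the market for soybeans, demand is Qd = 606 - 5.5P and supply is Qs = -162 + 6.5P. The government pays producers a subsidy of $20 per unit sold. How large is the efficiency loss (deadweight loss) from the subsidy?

Deadweight loss = 3575/6

Pre-subsidy: 606 - 5.5P = -162 + 6.5P gives P* = 64, Q* = 254.
With the subsidy, sellers receive Ps = Pb + 20 for each unit, where Pb is the price buyers pay.
Supply in terms of Pb becomes Qs = -162 + 6.5(Pb + 20) = -32 + 6.5Pb. Setting this equal to demand: 606 - 5.5Pb = -32 + 6.5Pb, so Pb = 319/6.
Sellers receive Ps = 319/6 + 20 = 439/6; Q' = 606 − 5.5·(319/6) = 3763/12.
The subsidy expands output by 3763/12 − 254 = 715/12 past the efficient level; on those units the gap between marginal cost and willingness to pay runs from 0 up to 20.
DWL = ½ × 20 × 715/12 = 3575/6.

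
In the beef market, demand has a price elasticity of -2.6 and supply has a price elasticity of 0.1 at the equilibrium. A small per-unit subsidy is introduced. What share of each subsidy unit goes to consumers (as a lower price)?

For a small subsidy around the equilibrium, the benefit split depends on the relative slopes, which at a point are proportional to the elasticities.
Buyer share = εs/(εs + |εd|) = 0.1/(0.1 + 2.6) = 1/27; seller share = |εd|/(εs + |εd|) = 26/27.

Consumer share = 1/27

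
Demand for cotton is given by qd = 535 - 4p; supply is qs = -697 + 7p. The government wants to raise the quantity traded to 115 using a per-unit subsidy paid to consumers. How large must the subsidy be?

At q = 115, invert demand for the buyer price: pb = (535 − 115)/4 = 105; invert supply for the seller price: ps = (115 − (-697))/7 = 116.
The subsidy must fill the gap: s = ps − pb = 116 − 105 = 11.

Required subsidy s = 11 per unit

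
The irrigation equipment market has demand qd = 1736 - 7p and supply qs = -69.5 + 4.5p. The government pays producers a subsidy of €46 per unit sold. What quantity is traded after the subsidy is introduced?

q' = 763

Pre-subsidy: 1736 - 7p = -69.5 + 4.5p gives p* = 157, q* = 637.
With the subsidy, sellers receive ps = pb + 46 for each unit, where pb is the price buyers pay.
Supply in terms of pb becomes qs = -69.5 + 4.5(pb + 46) = 137.5 + 4.5pb. Setting this equal to demand: 1736 - 7pb = 137.5 + 4.5pb, so pb = 139.
Sellers receive ps = 139 + 46 = 185; q' = 1736 − 7·139 = 763.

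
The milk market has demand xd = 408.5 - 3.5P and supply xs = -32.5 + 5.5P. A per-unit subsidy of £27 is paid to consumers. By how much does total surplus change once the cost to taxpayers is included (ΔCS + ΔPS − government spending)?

Net change in total surplus = -£779.625

Pre-subsidy: 408.5 - 3.5P = -32.5 + 5.5P gives P* = 49, x* = 237.
With the rebate, buyers effectively pay Pb = Ps − 27, where Ps is the price sellers receive.
Demand in terms of Ps becomes xd = 408.5 − 3.5(Ps − 27) = 503 - 3.5Ps. Setting this equal to supply: 503 - 3.5Ps = -32.5 + 5.5Ps, so Ps = 59.5.
Buyers pay Pb = 59.5 − 27 = 32.5; x' = -32.5 + 5.5·59.5 = 294.75.
ΔCS = ½(237 + 294.75)(49 − 32.5) = 4386.9375; ΔPS = ½(237 + 294.75)(59.5 − 49) = 2791.6875.
Government spending = 27 × 294.75 = 7958.25.
Net change = 4386.9375 + 2791.6875 − 7958.25 = -779.625. The loss equals the DWL triangle ½·27·57.75.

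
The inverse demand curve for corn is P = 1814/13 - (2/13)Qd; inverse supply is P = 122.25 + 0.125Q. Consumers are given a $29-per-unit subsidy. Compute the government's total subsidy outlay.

Pre-subsidy: 1814/13 - (2/13)Q = 122.25 + 0.125Q gives Q* = 62 and P* = 130.
With the rebate, buyers effectively pay Pb = Ps − 29, where Ps is the price sellers receive.
On the curves, Pb = 1814/13 - (2/13)Q and Ps = 122.25 + 0.125Q; the wedge Ps − Pb = 29 gives 122.25 + 0.125Q − (1814/13 - (2/13)Q) = 29, so Q' = 166.
Then Pb = 1814/13 − (2/13)·166 = 114 and Ps = 122.25 + 0.125·166 = 143.
Government outlay = subsidy × quantity = 29 × 166 = 4814.

Government cost = $4814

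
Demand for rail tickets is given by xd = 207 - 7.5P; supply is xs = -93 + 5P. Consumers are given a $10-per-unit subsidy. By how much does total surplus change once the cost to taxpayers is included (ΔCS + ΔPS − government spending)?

Pre-subsidy: 207 - 7.5P = -93 + 5P gives P* = 24, x* = 27.
With the rebate, buyers effectively pay Pb = Ps − 10, where Ps is the price sellers receive.
Demand in terms of Ps becomes xd = 207 − 7.5(Ps − 10) = 282 - 7.5Ps. Setting this equal to supply: 282 - 7.5Ps = -93 + 5Ps, so Ps = 30.
Buyers pay Pb = 30 − 10 = 20; x' = -93 + 5·30 = 57.
ΔCS = ½(27 + 57)(24 − 20) = 168; ΔPS = ½(27 + 57)(30 − 24) = 252.
Government spending = 10 × 57 = 570.
Net change = 168 + 252 − 570 = -150. The loss equals the DWL triangle ½·10·30.

Net change in total surplus = -$150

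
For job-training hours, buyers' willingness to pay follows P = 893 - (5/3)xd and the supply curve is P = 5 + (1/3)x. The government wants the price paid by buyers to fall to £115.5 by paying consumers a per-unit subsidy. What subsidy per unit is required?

At a buyer price of 115.5, quantity demanded is 535.8 − 0.6·115.5 = 466.5.
Sellers supply 466.5 only when they receive Ps = 5 + (1/3)·466.5 = 160.5.
s = Ps − Pb = 160.5 − 115.5 = 45.

Required subsidy s = £45 per unit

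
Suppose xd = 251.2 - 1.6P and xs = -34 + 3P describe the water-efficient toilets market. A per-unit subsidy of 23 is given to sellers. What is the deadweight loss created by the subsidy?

Deadweight loss = 276

Pre-subsidy: 251.2 - 1.6P = -34 + 3P gives P* = 62, x* = 152.
With the subsidy, sellers receive Ps = Pb + 23 for each unit, where Pb is the price buyers pay.
Supply in terms of Pb becomes xs = -34 + 3(Pb + 23) = 35 + 3Pb. Setting this equal to demand: 251.2 - 1.6Pb = 35 + 3Pb, so Pb = 47.
Sellers receive Ps = 47 + 23 = 70; x' = 251.2 − 1.6·47 = 176.
The subsidy expands output by 176 − 152 = 24 past the efficient level; on those units the gap between marginal cost and willingness to pay runs from 0 up to 23.
DWL = ½ × 23 × 24 = 276.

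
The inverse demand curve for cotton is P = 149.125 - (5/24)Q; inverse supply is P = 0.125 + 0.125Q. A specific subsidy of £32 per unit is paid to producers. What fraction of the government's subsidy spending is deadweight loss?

Pre-subsidy: 149.125 - (5/24)Q = 0.125 + 0.125Q gives Q* = 447 and P* = 56.
With the subsidy, sellers receive Ps = Pb + 32 for each unit, where Pb is the price buyers pay.
On the curves, Pb = 149.125 - (5/24)Q and Ps = 0.125 + 0.125Q; the wedge Ps − Pb = 32 gives 0.125 + 0.125Q − (149.125 - (5/24)Q) = 32, so Q' = 543.
Then Pb = 149.125 − (5/24)·543 = 36 and Ps = 0.125 + 0.125·543 = 68.
ΔCS = ½(447 + 543)(56 − 36) = 9900; ΔPS = ½(447 + 543)(68 − 56) = 5940.
Government spending = 32 × 543 = 17376.
DWL = ½ × 32 × (543 − 447) = 1536; fraction = 1536 / 17376 = 16/181.

DWL / government spending = 16/181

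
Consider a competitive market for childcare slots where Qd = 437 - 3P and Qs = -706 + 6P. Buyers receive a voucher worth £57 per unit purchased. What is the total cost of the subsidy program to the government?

Government cost = £9690

Pre-subsidy: 437 - 3P = -706 + 6P gives P* = 127, Q* = 56.
With the rebate, buyers effectively pay Pb = Ps − 57, where Ps is the price sellers receive.
Demand in terms of Ps becomes Qd = 437 − 3(Ps − 57) = 608 - 3Ps. Setting this equal to supply: 608 - 3Ps = -706 + 6Ps, so Ps = 146.
Buyers pay Pb = 146 − 57 = 89; Q' = -706 + 6·146 = 170.
Government outlay = subsidy × quantity = 57 × 170 = 9690.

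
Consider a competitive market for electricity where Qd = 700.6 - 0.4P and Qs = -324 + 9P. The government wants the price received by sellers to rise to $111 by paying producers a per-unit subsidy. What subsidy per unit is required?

Required subsidy s = $47 per unit

At a seller price of 111, quantity supplied is -324 + 9·111 = 675.
Buyers absorb 675 only when they pay Pb with 700.6 − 0.4·Pb = 675, i.e. Pb = 64.
s = Ps − Pb = 111 − 64 = 47.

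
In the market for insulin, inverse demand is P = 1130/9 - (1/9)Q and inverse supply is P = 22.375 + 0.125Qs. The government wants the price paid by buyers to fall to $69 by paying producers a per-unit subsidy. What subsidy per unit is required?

Required subsidy s = $17 per unit

At a buyer price of 69, quantity demanded is 1130 − 9·69 = 509.
Sellers supply 509 only when they receive Ps = 22.375 + 0.125·509 = 86.
s = Ps − Pb = 86 − 69 = 17.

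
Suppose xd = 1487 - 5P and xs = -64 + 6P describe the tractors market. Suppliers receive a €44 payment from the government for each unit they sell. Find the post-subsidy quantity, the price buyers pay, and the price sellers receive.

Pre-subsidy: 1487 - 5P = -64 + 6P gives P* = 141, x* = 782.
With the subsidy, sellers receive Ps = Pb + 44 for each unit, where Pb is the price buyers pay.
Supply in terms of Pb becomes xs = -64 + 6(Pb + 44) = 200 + 6Pb. Setting this equal to demand: 1487 - 5Pb = 200 + 6Pb, so Pb = 117.
Sellers receive Ps = 117 + 44 = 161; x' = 1487 − 5·117 = 902.

x' = 902; buyers pay €117; sellers receive €161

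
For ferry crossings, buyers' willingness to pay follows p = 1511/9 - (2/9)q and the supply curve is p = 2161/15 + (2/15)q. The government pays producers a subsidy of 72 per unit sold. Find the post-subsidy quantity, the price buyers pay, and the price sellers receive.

q' = 269.5; buyers pay 108; sellers receive 180

Pre-subsidy: 1511/9 - (2/9)q = 2161/15 + (2/15)q gives q* = 67 and p* = 153.
With the subsidy, sellers receive ps = pb + 72 for each unit, where pb is the price buyers pay.
On the curves, pb = 1511/9 - (2/9)q and ps = 2161/15 + (2/15)q; the wedge ps − pb = 72 gives 2161/15 + (2/15)q − (1511/9 - (2/9)q) = 72, so q' = 269.5.
Then pb = 1511/9 − (2/9)·269.5 = 108 and ps = 2161/15 + (2/15)·269.5 = 180.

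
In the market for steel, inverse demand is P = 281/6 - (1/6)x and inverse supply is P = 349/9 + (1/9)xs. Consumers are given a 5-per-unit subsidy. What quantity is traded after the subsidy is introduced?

x' = 47

Pre-subsidy: 281/6 - (1/6)x = 349/9 + (1/9)x gives x* = 29 and P* = 42.
With the rebate, buyers effectively pay Pb = Ps − 5, where Ps is the price sellers receive.
On the curves, Pb = 281/6 - (1/6)x and Ps = 349/9 + (1/9)x; the wedge Ps − Pb = 5 gives 349/9 + (1/9)x − (281/6 - (1/6)x) = 5, so x' = 47.
Then Pb = 281/6 − (1/6)·47 = 39 and Ps = 349/9 + (1/9)·47 = 44.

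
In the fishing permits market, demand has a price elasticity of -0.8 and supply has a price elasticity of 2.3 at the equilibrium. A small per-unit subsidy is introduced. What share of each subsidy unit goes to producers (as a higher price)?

For a small subsidy around the equilibrium, the benefit split depends on the relative slopes, which at a point are proportional to the elasticities.
Buyer share = εs/(εs + |εd|) = 2.3/(2.3 + 0.8) = 23/31; seller share = |εd|/(εs + |εd|) = 8/31.
So producers capture 8/31 of the subsidy.

Producer share = 8/31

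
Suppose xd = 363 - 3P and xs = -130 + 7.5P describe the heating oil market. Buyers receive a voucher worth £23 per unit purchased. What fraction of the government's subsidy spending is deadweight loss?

Pre-subsidy: 363 - 3P = -130 + 7.5P gives P* = 986/21, x* = 1555/7.
With the rebate, buyers effectively pay Pb = Ps − 23, where Ps is the price sellers receive.
Demand in terms of Ps becomes xd = 363 − 3(Ps − 23) = 432 - 3Ps. Setting this equal to supply: 432 - 3Ps = -130 + 7.5Ps, so Ps = 1124/21.
Buyers pay Pb = 1124/21 − 23 = 641/21; x' = -130 + 7.5·(1124/21) = 1900/7.
ΔCS = ½(1555/7 + 1900/7)(986/21 − 641/21) = 397325/98; ΔPS = ½(1555/7 + 1900/7)(1124/21 − 986/21) = 79465/49.
Government spending = 23 × 1900/7 = 43700/7.
DWL = ½ × 23 × (1900/7 − 1555/7) = 7935/14; fraction = (7935/14) / (43700/7) = 69/760.

DWL / government spending = 69/760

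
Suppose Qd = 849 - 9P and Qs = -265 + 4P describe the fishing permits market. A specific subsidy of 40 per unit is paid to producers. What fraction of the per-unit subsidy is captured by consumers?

Consumer share = 4/13

Pre-subsidy: 849 - 9P = -265 + 4P gives P* = 1114/13, Q* = 1011/13.
With the subsidy, sellers receive Ps = Pb + 40 for each unit, where Pb is the price buyers pay.
Supply in terms of Pb becomes Qs = -265 + 4(Pb + 40) = -105 + 4Pb. Setting this equal to demand: 849 - 9Pb = -105 + 4Pb, so Pb = 954/13.
Sellers receive Ps = 954/13 + 40 = 1474/13; Q' = 849 − 9·(954/13) = 2451/13.
Buyers' price falls by P* − Pb = 1114/13 − 954/13 = 160/13; sellers' price rises by Ps − P* = 1474/13 − 1114/13 = 360/13.
So consumers capture (160/13)/40 = 4/13 of each unit of subsidy.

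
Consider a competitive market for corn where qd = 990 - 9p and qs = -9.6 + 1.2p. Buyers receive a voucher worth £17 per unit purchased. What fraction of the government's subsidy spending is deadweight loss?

Pre-subsidy: 990 - 9p = -9.6 + 1.2p gives p* = 98, q* = 108.
With the rebate, buyers effectively pay pb = ps − 17, where ps is the price sellers receive.
Demand in terms of ps becomes qd = 990 − 9(ps − 17) = 1143 - 9ps. Setting this equal to supply: 1143 - 9ps = -9.6 + 1.2ps, so ps = 113.
Buyers pay pb = 113 − 17 = 96; q' = -9.6 + 1.2·113 = 126.
ΔCS = ½(108 + 126)(98 − 96) = 234; ΔPS = ½(108 + 126)(113 − 98) = 1755.
Government spending = 17 × 126 = 2142.
DWL = ½ × 17 × (126 − 108) = 153; fraction = 153 / 2142 = 1/14.

DWL / government spending = 1/14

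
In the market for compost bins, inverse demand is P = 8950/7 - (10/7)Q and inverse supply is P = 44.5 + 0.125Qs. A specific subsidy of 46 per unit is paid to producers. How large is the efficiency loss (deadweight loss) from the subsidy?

Pre-subsidy: 8950/7 - (10/7)Q = 44.5 + 0.125Q gives Q* = 23036/29 and P* = 4170/29.
With the subsidy, sellers receive Ps = Pb + 46 for each unit, where Pb is the price buyers pay.
On the curves, Pb = 8950/7 - (10/7)Q and Ps = 44.5 + 0.125Q; the wedge Ps − Pb = 46 gives 44.5 + 0.125Q − (8950/7 - (10/7)Q) = 46, so Q' = 71684/87.
Then Pb = 8950/7 − (10/7)·(71684/87) = 8830/87 and Ps = 44.5 + 0.125·(71684/87) = 12832/87.
The subsidy expands output by 71684/87 − 23036/29 = 2576/87 past the efficient level; on those units the gap between marginal cost and willingness to pay runs from 0 up to 46.
DWL = ½ × 46 × 2576/87 = 59248/87.

Deadweight loss = 59248/87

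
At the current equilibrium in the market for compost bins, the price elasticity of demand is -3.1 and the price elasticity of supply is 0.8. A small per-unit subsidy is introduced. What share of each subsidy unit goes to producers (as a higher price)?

For a small subsidy around the equilibrium, the benefit split depends on the relative slopes, which at a point are proportional to the elasticities.
Buyer share = εs/(εs + |εd|) = 0.8/(0.8 + 3.1) = 8/39; seller share = |εd|/(εs + |εd|) = 31/39.
So producers capture 31/39 of the subsidy.

Producer share = 31/39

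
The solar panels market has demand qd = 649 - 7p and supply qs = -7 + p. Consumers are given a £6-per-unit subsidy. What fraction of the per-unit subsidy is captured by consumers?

Consumer share = 0.125

Pre-subsidy: 649 - 7p = -7 + p gives p* = 82, q* = 75.
With the rebate, buyers effectively pay pb = ps − 6, where ps is the price sellers receive.
Demand in terms of ps becomes qd = 649 − 7(ps − 6) = 691 - 7ps. Setting this equal to supply: 691 - 7ps = -7 + ps, so ps = 87.25.
Buyers pay pb = 87.25 − 6 = 81.25; q' = -7 + 1·87.25 = 80.25.
Buyers' price falls by p* − pb = 82 − 81.25 = 0.75; sellers' price rises by ps − p* = 87.25 − 82 = 5.25.
So consumers capture 0.75/6 = 0.125 of each unit of subsidy.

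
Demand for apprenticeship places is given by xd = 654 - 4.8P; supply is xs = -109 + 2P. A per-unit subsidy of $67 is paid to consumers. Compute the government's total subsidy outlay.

Government cost = $14070

Pre-subsidy: 654 - 4.8P = -109 + 2P gives P* = 3815/34, x* = 1962/17.
With the rebate, buyers effectively pay Pb = Ps − 67, where Ps is the price sellers receive.
Demand in terms of Ps becomes xd = 654 − 4.8(Ps − 67) = 975.6 - 4.8Ps. Setting this equal to supply: 975.6 - 4.8Ps = -109 + 2Ps, so Ps = 159.5.
Buyers pay Pb = 159.5 − 67 = 92.5; x' = -109 + 2·159.5 = 210.
Government outlay = subsidy × quantity = 67 × 210 = 14070.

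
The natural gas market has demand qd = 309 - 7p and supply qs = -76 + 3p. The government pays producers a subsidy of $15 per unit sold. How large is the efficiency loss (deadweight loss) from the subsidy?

Pre-subsidy: 309 - 7p = -76 + 3p gives p* = 38.5, q* = 39.5.
With the subsidy, sellers receive ps = pb + 15 for each unit, where pb is the price buyers pay.
Supply in terms of pb becomes qs = -76 + 3(pb + 15) = -31 + 3pb. Setting this equal to demand: 309 - 7pb = -31 + 3pb, so pb = 34.
Sellers receive ps = 34 + 15 = 49; q' = 309 − 7·34 = 71.
The subsidy expands output by 71 − 39.5 = 31.5 past the efficient level; on those units the gap between marginal cost and willingness to pay runs from 0 up to 15.
DWL = ½ × 15 × 31.5 = 236.25.

Deadweight loss = $236.25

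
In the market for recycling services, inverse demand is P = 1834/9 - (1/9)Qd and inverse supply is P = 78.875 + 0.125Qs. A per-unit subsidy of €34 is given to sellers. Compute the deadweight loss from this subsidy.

Pre-subsidy: 1834/9 - (1/9)Q = 78.875 + 0.125Q gives Q* = 529 and P* = 145.
With the subsidy, sellers receive Ps = Pb + 34 for each unit, where Pb is the price buyers pay.
On the curves, Pb = 1834/9 - (1/9)Q and Ps = 78.875 + 0.125Q; the wedge Ps − Pb = 34 gives 78.875 + 0.125Q − (1834/9 - (1/9)Q) = 34, so Q' = 673.
Then Pb = 1834/9 − (1/9)·673 = 129 and Ps = 78.875 + 0.125·673 = 163.
The subsidy expands output by 673 − 529 = 144 past the efficient level; on those units the gap between marginal cost and willingness to pay runs from 0 up to 34.
DWL = ½ × 34 × 144 = 2448.

Deadweight loss = €2448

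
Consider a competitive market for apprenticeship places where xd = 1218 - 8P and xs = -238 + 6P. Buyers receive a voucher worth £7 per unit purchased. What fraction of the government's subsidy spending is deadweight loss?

DWL / government spending = 6/205

Pre-subsidy: 1218 - 8P = -238 + 6P gives P* = 104, x* = 386.
With the rebate, buyers effectively pay Pb = Ps − 7, where Ps is the price sellers receive.
Demand in terms of Ps becomes xd = 1218 − 8(Ps − 7) = 1274 - 8Ps. Setting this equal to supply: 1274 - 8Ps = -238 + 6Ps, so Ps = 108.
Buyers pay Pb = 108 − 7 = 101; x' = -238 + 6·108 = 410.
ΔCS = ½(386 + 410)(104 − 101) = 1194; ΔPS = ½(386 + 410)(108 − 104) = 1592.
Government spending = 7 × 410 = 2870.
DWL = ½ × 7 × (410 − 386) = 84; fraction = 84 / 2870 = 6/205.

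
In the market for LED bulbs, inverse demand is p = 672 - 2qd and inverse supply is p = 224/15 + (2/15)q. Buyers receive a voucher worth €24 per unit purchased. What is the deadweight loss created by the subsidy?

Pre-subsidy: 672 - 2q = 224/15 + (2/15)q gives q* = 308 and p* = 56.
With the rebate, buyers effectively pay pb = ps − 24, where ps is the price sellers receive.
On the curves, pb = 672 - 2q and ps = 224/15 + (2/15)q; the wedge ps − pb = 24 gives 224/15 + (2/15)q − (672 - 2q) = 24, so q' = 319.25.
Then pb = 672 − 2·319.25 = 33.5 and ps = 224/15 + (2/15)·319.25 = 57.5.
The subsidy expands output by 319.25 − 308 = 11.25 past the efficient level; on those units the gap between marginal cost and willingness to pay runs from 0 up to 24.
DWL = ½ × 24 × 11.25 = 135.

Deadweight loss = €135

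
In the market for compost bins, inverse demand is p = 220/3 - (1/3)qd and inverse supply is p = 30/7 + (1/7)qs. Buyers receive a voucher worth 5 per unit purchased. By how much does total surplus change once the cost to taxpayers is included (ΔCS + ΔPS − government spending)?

Pre-subsidy: 220/3 - (1/3)q = 30/7 + (1/7)q gives q* = 145 and p* = 25.
With the rebate, buyers effectively pay pb = ps − 5, where ps is the price sellers receive.
On the curves, pb = 220/3 - (1/3)q and ps = 30/7 + (1/7)q; the wedge ps − pb = 5 gives 30/7 + (1/7)q − (220/3 - (1/3)q) = 5, so q' = 155.5.
Then pb = 220/3 − (1/3)·155.5 = 21.5 and ps = 30/7 + (1/7)·155.5 = 26.5.
ΔCS = ½(145 + 155.5)(25 − 21.5) = 525.875; ΔPS = ½(145 + 155.5)(26.5 − 25) = 225.375.
Government spending = 5 × 155.5 = 777.5.
Net change = 525.875 + 225.375 − 777.5 = -26.25. The loss equals the DWL triangle ½·5·10.5.

Net change in total surplus = -26.25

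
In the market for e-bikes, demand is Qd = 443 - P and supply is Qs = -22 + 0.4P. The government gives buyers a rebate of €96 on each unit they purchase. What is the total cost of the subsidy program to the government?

Government cost = 92928/7

Pre-subsidy: 443 - P = -22 + 0.4P gives P* = 2325/7, Q* = 776/7.
With the rebate, buyers effectively pay Pb = Ps − 96, where Ps is the price sellers receive.
Demand in terms of Ps becomes Qd = 443 − 1(Ps − 96) = 539 - Ps. Setting this equal to supply: 539 - Ps = -22 + 0.4Ps, so Ps = 2805/7.
Buyers pay Pb = 2805/7 − 96 = 2133/7; Q' = -22 + 0.4·(2805/7) = 968/7.
Government outlay = subsidy × quantity = 96 × 968/7 = 92928/7.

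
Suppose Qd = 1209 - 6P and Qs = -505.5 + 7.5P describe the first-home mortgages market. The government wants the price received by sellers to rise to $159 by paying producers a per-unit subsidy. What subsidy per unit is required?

At a seller price of 159, quantity supplied is -505.5 + 7.5·159 = 687.
Buyers absorb 687 only when they pay Pb with 1209 − 6·Pb = 687, i.e. Pb = 87.
s = Ps − Pb = 159 − 87 = 72.

Required subsidy s = $72 per unit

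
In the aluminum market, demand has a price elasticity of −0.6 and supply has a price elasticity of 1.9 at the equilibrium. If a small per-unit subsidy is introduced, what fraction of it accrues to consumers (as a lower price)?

For a small subsidy around the equilibrium, the benefit split depends on the relative slopes, which at a point are proportional to the elasticities.
Buyer share = εs/(εs + |εd|) = 1.9/(1.9 + 0.6) = 0.76; seller share = |εd|/(εs + |εd|) = 0.24.

Consumer share = 0.76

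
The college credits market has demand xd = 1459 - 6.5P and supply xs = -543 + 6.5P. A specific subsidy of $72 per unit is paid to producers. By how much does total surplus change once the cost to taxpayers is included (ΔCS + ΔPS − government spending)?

Net change in total surplus = -$8424

Pre-subsidy: 1459 - 6.5P = -543 + 6.5P gives P* = 154, x* = 458.
With the subsidy, sellers receive Ps = Pb + 72 for each unit, where Pb is the price buyers pay.
Supply in terms of Pb becomes xs = -543 + 6.5(Pb + 72) = -75 + 6.5Pb. Setting this equal to demand: 1459 - 6.5Pb = -75 + 6.5Pb, so Pb = 118.
Sellers receive Ps = 118 + 72 = 190; x' = 1459 − 6.5·118 = 692.
ΔCS = ½(458 + 692)(154 − 118) = 20700; ΔPS = ½(458 + 692)(190 − 154) = 20700.
Government spending = 72 × 692 = 49824.
Net change = 20700 + 20700 − 49824 = -8424. The loss equals the DWL triangle ½·72·234.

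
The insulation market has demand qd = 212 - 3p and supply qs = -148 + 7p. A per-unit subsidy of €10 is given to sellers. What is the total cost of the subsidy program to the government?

Government cost = €1250

Pre-subsidy: 212 - 3p = -148 + 7p gives p* = 36, q* = 104.
With the subsidy, sellers receive ps = pb + 10 for each unit, where pb is the price buyers pay.
Supply in terms of pb becomes qs = -148 + 7(pb + 10) = -78 + 7pb. Setting this equal to demand: 212 - 3pb = -78 + 7pb, so pb = 29.
Sellers receive ps = 29 + 10 = 39; q' = 212 − 3·29 = 125.
Government outlay = subsidy × quantity = 10 × 125 = 1250.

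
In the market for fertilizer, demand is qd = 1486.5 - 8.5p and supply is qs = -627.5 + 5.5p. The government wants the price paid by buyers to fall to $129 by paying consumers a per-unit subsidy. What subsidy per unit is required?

Required subsidy s = $56 per unit

At a buyer price of 129, quantity demanded is 1486.5 − 8.5·129 = 390.
Sellers supply 390 only when they receive ps with -627.5 + 5.5·ps = 390, i.e. ps = 185.
s = ps − pb = 185 − 129 = 56.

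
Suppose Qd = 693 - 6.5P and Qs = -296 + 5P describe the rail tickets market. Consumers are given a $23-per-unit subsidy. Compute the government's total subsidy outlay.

Government cost = $4577

Pre-subsidy: 693 - 6.5P = -296 + 5P gives P* = 86, Q* = 134.
With the rebate, buyers effectively pay Pb = Ps − 23, where Ps is the price sellers receive.
Demand in terms of Ps becomes Qd = 693 − 6.5(Ps − 23) = 842.5 - 6.5Ps. Setting this equal to supply: 842.5 - 6.5Ps = -296 + 5Ps, so Ps = 99.
Buyers pay Pb = 99 − 23 = 76; Q' = -296 + 5·99 = 199.
Government outlay = subsidy × quantity = 23 × 199 = 4577.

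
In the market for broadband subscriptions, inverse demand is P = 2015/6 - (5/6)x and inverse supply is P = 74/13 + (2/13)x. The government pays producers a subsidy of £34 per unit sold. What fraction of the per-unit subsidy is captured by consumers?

Pre-subsidy: 2015/6 - (5/6)x = 74/13 + (2/13)x gives x* = 2341/7 and P* = 400/7.
With the subsidy, sellers receive Ps = Pb + 34 for each unit, where Pb is the price buyers pay.
On the curves, Pb = 2015/6 - (5/6)x and Ps = 74/13 + (2/13)x; the wedge Ps − Pb = 34 gives 74/13 + (2/13)x − (2015/6 - (5/6)x) = 34, so x' = 28403/77.
Then Pb = 2015/6 − (5/6)·(28403/77) = 2190/77 and Ps = 74/13 + (2/13)·(28403/77) = 4808/77.
Buyers' price falls by P* − Pb = 400/7 − 2190/77 = 2210/77; sellers' price rises by Ps − P* = 4808/77 − 400/7 = 408/77.
So consumers capture (2210/77)/34 = 65/77 of each unit of subsidy.

Consumer share = 65/77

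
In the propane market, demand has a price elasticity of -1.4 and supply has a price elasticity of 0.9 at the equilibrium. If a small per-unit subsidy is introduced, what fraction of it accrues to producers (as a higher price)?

Producer share = 14/23

For a small subsidy around the equilibrium, the benefit split depends on the relative slopes, which at a point are proportional to the elasticities.
Buyer share = εs/(εs + |εd|) = 0.9/(0.9 + 1.4) = 9/23; seller share = |εd|/(εs + |εd|) = 14/23.
So producers capture 14/23 of the subsidy.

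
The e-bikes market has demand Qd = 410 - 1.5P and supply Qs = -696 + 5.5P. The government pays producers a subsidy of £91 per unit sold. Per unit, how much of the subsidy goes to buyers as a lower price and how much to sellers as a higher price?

Buyers gain £71.5 per unit; sellers gain £19.5 per unit

Pre-subsidy: 410 - 1.5P = -696 + 5.5P gives P* = 158, Q* = 173.
With the subsidy, sellers receive Ps = Pb + 91 for each unit, where Pb is the price buyers pay.
Supply in terms of Pb becomes Qs = -696 + 5.5(Pb + 91) = -195.5 + 5.5Pb. Setting this equal to demand: 410 - 1.5Pb = -195.5 + 5.5Pb, so Pb = 86.5.
Sellers receive Ps = 86.5 + 91 = 177.5; Q' = 410 − 1.5·86.5 = 280.25.
Buyers' price falls by P* − Pb = 158 − 86.5 = 71.5; sellers' price rises by Ps − P* = 177.5 − 158 = 19.5.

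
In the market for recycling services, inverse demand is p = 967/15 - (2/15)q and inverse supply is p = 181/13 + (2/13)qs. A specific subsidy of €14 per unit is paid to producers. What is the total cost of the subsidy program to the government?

Government cost = €3146.5

Pre-subsidy: 967/15 - (2/15)q = 181/13 + (2/13)q gives q* = 176 and p* = 41.
With the subsidy, sellers receive ps = pb + 14 for each unit, where pb is the price buyers pay.
On the curves, pb = 967/15 - (2/15)q and ps = 181/13 + (2/13)q; the wedge ps − pb = 14 gives 181/13 + (2/13)q − (967/15 - (2/15)q) = 14, so q' = 224.75.
Then pb = 967/15 − (2/15)·224.75 = 34.5 and ps = 181/13 + (2/13)·224.75 = 48.5.
Government outlay = subsidy × quantity = 14 × 224.75 = 3146.5.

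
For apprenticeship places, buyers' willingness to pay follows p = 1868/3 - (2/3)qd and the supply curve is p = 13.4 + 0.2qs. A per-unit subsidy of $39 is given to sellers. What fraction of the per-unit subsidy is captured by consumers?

Consumer share = 10/13

Pre-subsidy: 1868/3 - (2/3)q = 13.4 + 0.2q gives q* = 703 and p* = 154.
With the subsidy, sellers receive ps = pb + 39 for each unit, where pb is the price buyers pay.
On the curves, pb = 1868/3 - (2/3)q and ps = 13.4 + 0.2q; the wedge ps − pb = 39 gives 13.4 + 0.2q − (1868/3 - (2/3)q) = 39, so q' = 748.
Then pb = 1868/3 − (2/3)·748 = 124 and ps = 13.4 + 0.2·748 = 163.
Buyers' price falls by p* − pb = 154 − 124 = 30; sellers' price rises by ps − p* = 163 − 154 = 9.
So consumers capture 30/39 = 10/13 of each unit of subsidy.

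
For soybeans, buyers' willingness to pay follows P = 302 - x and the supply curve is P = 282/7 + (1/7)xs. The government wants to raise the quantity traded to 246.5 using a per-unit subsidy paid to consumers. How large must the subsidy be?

At x = 246.5, from the demand curve buyers pay Pb = 302 − 1·246.5 = 55.5; from the supply curve sellers need Ps = 282/7 + (1/7)·246.5 = 75.5.
The subsidy must fill the gap: s = Ps − Pb = 75.5 − 55.5 = 20.

Required subsidy s = 20 per unit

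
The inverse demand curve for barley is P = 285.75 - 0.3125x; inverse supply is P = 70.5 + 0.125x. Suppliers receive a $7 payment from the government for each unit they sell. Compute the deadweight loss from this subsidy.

Pre-subsidy: 285.75 - 0.3125x = 70.5 + 0.125x gives x* = 492 and P* = 132.
With the subsidy, sellers receive Ps = Pb + 7 for each unit, where Pb is the price buyers pay.
On the curves, Pb = 285.75 - 0.3125x and Ps = 70.5 + 0.125x; the wedge Ps − Pb = 7 gives 70.5 + 0.125x − (285.75 - 0.3125x) = 7, so x' = 508.
Then Pb = 285.75 − 0.3125·508 = 127 and Ps = 70.5 + 0.125·508 = 134.
The subsidy expands output by 508 − 492 = 16 past the efficient level; on those units the gap between marginal cost and willingness to pay runs from 0 up to 7.
DWL = ½ × 7 × 16 = 56.

Deadweight loss = $56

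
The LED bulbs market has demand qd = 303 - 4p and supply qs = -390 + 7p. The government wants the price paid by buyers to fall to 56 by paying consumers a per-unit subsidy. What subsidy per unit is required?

Required subsidy s = 11 per unit

At a buyer price of 56, quantity demanded is 303 − 4·56 = 79.
Sellers supply 79 only when they receive ps with -390 + 7·ps = 79, i.e. ps = 67.
s = ps − pb = 67 − 56 = 11.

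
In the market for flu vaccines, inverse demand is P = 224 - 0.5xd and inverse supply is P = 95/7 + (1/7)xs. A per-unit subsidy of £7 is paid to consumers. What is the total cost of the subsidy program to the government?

Pre-subsidy: 224 - 0.5x = 95/7 + (1/7)x gives x* = 982/3 and P* = 181/3.
With the rebate, buyers effectively pay Pb = Ps − 7, where Ps is the price sellers receive.
On the curves, Pb = 224 - 0.5x and Ps = 95/7 + (1/7)x; the wedge Ps − Pb = 7 gives 95/7 + (1/7)x − (224 - 0.5x) = 7, so x' = 3044/9.
Then Pb = 224 − 0.5·(3044/9) = 494/9 and Ps = 95/7 + (1/7)·(3044/9) = 557/9.
Government outlay = subsidy × quantity = 7 × 3044/9 = 21308/9.

Government cost = 21308/9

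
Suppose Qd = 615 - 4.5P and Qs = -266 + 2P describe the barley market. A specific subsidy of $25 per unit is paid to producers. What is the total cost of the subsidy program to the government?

Government cost = 12900/13

Pre-subsidy: 615 - 4.5P = -266 + 2P gives P* = 1762/13, Q* = 66/13.
With the subsidy, sellers receive Ps = Pb + 25 for each unit, where Pb is the price buyers pay.
Supply in terms of Pb becomes Qs = -266 + 2(Pb + 25) = -216 + 2Pb. Setting this equal to demand: 615 - 4.5Pb = -216 + 2Pb, so Pb = 1662/13.
Sellers receive Ps = 1662/13 + 25 = 1987/13; Q' = 615 − 4.5·(1662/13) = 516/13.
Government outlay = subsidy × quantity = 25 × 516/13 = 12900/13.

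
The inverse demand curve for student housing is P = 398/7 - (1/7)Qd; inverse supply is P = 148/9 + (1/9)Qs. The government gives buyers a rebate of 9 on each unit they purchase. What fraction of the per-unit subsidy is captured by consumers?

Pre-subsidy: 398/7 - (1/7)Q = 148/9 + (1/9)Q gives Q* = 159.125 and P* = 34.125.
With the rebate, buyers effectively pay Pb = Ps − 9, where Ps is the price sellers receive.
On the curves, Pb = 398/7 - (1/7)Q and Ps = 148/9 + (1/9)Q; the wedge Ps − Pb = 9 gives 148/9 + (1/9)Q − (398/7 - (1/7)Q) = 9, so Q' = 194.5625.
Then Pb = 398/7 − (1/7)·194.5625 = 29.0625 and Ps = 148/9 + (1/9)·194.5625 = 38.0625.
Buyers' price falls by P* − Pb = 34.125 − 29.0625 = 5.0625; sellers' price rises by Ps − P* = 38.0625 − 34.125 = 3.9375.
So consumers capture 5.0625/9 = 0.5625 of each unit of subsidy.

Consumer share = 0.5625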